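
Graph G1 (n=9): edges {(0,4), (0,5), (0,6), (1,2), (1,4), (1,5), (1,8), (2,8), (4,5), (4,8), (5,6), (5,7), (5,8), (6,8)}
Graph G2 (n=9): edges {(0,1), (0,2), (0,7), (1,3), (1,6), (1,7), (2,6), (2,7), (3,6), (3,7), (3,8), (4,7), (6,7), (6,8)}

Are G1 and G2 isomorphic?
Yes, isomorphic

The graphs are isomorphic.
One valid mapping φ: V(G1) → V(G2): 0→0, 1→3, 2→8, 3→5, 4→1, 5→7, 6→2, 7→4, 8→6

Verify φ preserves adjacency — for each edge of G1, its image is an edge of G2:
  (0,4) → (φ(0),φ(4)) = (0,1) ∈ E(G2) ✓
  (0,5) → (φ(0),φ(5)) = (0,7) ∈ E(G2) ✓
  (0,6) → (φ(0),φ(6)) = (0,2) ∈ E(G2) ✓
  (1,2) → (φ(1),φ(2)) = (3,8) ∈ E(G2) ✓
  (1,4) → (φ(1),φ(4)) = (1,3) ∈ E(G2) ✓
  (1,5) → (φ(1),φ(5)) = (3,7) ∈ E(G2) ✓
  (1,8) → (φ(1),φ(8)) = (3,6) ∈ E(G2) ✓
  (2,8) → (φ(2),φ(8)) = (6,8) ∈ E(G2) ✓
  (4,5) → (φ(4),φ(5)) = (1,7) ∈ E(G2) ✓
  (4,8) → (φ(4),φ(8)) = (1,6) ∈ E(G2) ✓
  (5,6) → (φ(5),φ(6)) = (2,7) ∈ E(G2) ✓
  (5,7) → (φ(5),φ(7)) = (4,7) ∈ E(G2) ✓
  (5,8) → (φ(5),φ(8)) = (6,7) ∈ E(G2) ✓
  (6,8) → (φ(6),φ(8)) = (2,6) ∈ E(G2) ✓
All 14 edges of G1 map to edges of G2, and |E(G1)| = |E(G2)| = 14, so φ is a bijection on edges as well as vertices. Hence G1 ≅ G2.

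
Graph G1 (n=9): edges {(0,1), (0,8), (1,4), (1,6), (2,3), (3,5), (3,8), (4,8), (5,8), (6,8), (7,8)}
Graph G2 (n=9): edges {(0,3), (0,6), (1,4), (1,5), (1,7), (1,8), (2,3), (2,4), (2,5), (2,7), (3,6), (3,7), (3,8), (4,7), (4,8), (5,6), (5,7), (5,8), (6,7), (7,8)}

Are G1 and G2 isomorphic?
No, not isomorphic

The graphs are NOT isomorphic.

Counting triangles (3-cliques): G1 has 1, G2 has 14.
Triangle count is an isomorphism invariant, so differing triangle counts rule out isomorphism.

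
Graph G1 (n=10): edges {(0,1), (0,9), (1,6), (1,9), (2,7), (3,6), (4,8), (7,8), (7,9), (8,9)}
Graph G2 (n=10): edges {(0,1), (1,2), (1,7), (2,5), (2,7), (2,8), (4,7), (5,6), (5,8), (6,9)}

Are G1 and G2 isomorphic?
Yes, isomorphic

The graphs are isomorphic.
One valid mapping φ: V(G1) → V(G2): 0→8, 1→5, 2→4, 3→9, 4→0, 5→3, 6→6, 7→7, 8→1, 9→2

Verify φ preserves adjacency — for each edge of G1, its image is an edge of G2:
  (0,1) → (φ(0),φ(1)) = (5,8) ∈ E(G2) ✓
  (0,9) → (φ(0),φ(9)) = (2,8) ∈ E(G2) ✓
  (1,6) → (φ(1),φ(6)) = (5,6) ∈ E(G2) ✓
  (1,9) → (φ(1),φ(9)) = (2,5) ∈ E(G2) ✓
  (2,7) → (φ(2),φ(7)) = (4,7) ∈ E(G2) ✓
  (3,6) → (φ(3),φ(6)) = (6,9) ∈ E(G2) ✓
  (4,8) → (φ(4),φ(8)) = (0,1) ∈ E(G2) ✓
  (7,8) → (φ(7),φ(8)) = (1,7) ∈ E(G2) ✓
  (7,9) → (φ(7),φ(9)) = (2,7) ∈ E(G2) ✓
  (8,9) → (φ(8),φ(9)) = (1,2) ∈ E(G2) ✓
All 10 edges of G1 map to edges of G2, and |E(G1)| = |E(G2)| = 10, so φ is a bijection on edges as well as vertices. Hence G1 ≅ G2.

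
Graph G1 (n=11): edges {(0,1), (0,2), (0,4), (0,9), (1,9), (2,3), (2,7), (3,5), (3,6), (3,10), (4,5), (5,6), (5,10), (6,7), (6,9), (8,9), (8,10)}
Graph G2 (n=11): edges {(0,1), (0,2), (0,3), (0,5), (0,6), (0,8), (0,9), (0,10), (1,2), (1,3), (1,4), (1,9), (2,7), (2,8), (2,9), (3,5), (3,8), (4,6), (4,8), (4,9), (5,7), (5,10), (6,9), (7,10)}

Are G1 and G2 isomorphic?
No, not isomorphic

The graphs are NOT isomorphic.

Counting triangles (3-cliques): G1 has 3, G2 has 13.
Triangle count is an isomorphism invariant, so differing triangle counts rule out isomorphism.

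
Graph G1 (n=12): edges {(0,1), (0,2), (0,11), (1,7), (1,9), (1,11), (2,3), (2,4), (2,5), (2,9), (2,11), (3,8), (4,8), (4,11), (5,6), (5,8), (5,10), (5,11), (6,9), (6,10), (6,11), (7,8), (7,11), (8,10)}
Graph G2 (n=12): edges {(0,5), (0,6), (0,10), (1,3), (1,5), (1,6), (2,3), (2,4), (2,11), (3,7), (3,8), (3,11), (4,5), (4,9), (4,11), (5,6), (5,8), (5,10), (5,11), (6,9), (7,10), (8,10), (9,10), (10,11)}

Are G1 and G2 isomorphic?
Yes, isomorphic

The graphs are isomorphic.
One valid mapping φ: V(G1) → V(G2): 0→0, 1→6, 2→10, 3→7, 4→8, 5→11, 6→4, 7→1, 8→3, 9→9, 10→2, 11→5

Verify φ preserves adjacency — for each edge of G1, its image is an edge of G2:
  (0,1) → (φ(0),φ(1)) = (0,6) ∈ E(G2) ✓
  (0,2) → (φ(0),φ(2)) = (0,10) ∈ E(G2) ✓
  (0,11) → (φ(0),φ(11)) = (0,5) ∈ E(G2) ✓
  (1,7) → (φ(1),φ(7)) = (1,6) ∈ E(G2) ✓
  (1,9) → (φ(1),φ(9)) = (6,9) ∈ E(G2) ✓
  (1,11) → (φ(1),φ(11)) = (5,6) ∈ E(G2) ✓
  (2,3) → (φ(2),φ(3)) = (7,10) ∈ E(G2) ✓
  (2,4) → (φ(2),φ(4)) = (8,10) ∈ E(G2) ✓
  (2,5) → (φ(2),φ(5)) = (10,11) ∈ E(G2) ✓
  (2,9) → (φ(2),φ(9)) = (9,10) ∈ E(G2) ✓
  (2,11) → (φ(2),φ(11)) = (5,10) ∈ E(G2) ✓
  (3,8) → (φ(3),φ(8)) = (3,7) ∈ E(G2) ✓
  (4,8) → (φ(4),φ(8)) = (3,8) ∈ E(G2) ✓
  (4,11) → (φ(4),φ(11)) = (5,8) ∈ E(G2) ✓
  (5,6) → (φ(5),φ(6)) = (4,11) ∈ E(G2) ✓
  (5,8) → (φ(5),φ(8)) = (3,11) ∈ E(G2) ✓
  (5,10) → (φ(5),φ(10)) = (2,11) ∈ E(G2) ✓
  (5,11) → (φ(5),φ(11)) = (5,11) ∈ E(G2) ✓
  (6,9) → (φ(6),φ(9)) = (4,9) ∈ E(G2) ✓
  (6,10) → (φ(6),φ(10)) = (2,4) ∈ E(G2) ✓
  (6,11) → (φ(6),φ(11)) = (4,5) ∈ E(G2) ✓
  (7,8) → (φ(7),φ(8)) = (1,3) ∈ E(G2) ✓
  (7,11) → (φ(7),φ(11)) = (1,5) ∈ E(G2) ✓
  (8,10) → (φ(8),φ(10)) = (2,3) ∈ E(G2) ✓
All 24 edges of G1 map to edges of G2, and |E(G1)| = |E(G2)| = 24, so φ is a bijection on edges as well as vertices. Hence G1 ≅ G2.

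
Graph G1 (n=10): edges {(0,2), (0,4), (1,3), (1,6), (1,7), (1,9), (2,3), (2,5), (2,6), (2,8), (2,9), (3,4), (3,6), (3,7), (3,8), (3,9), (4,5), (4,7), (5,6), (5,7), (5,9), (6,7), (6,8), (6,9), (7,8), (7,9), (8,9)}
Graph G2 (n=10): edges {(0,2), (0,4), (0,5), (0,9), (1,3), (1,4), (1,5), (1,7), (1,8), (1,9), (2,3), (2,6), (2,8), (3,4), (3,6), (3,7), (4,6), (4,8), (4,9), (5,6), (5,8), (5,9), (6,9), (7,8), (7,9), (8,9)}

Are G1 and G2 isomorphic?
No, not isomorphic

The graphs are NOT isomorphic.

Counting triangles (3-cliques): G1 has 29, G2 has 18.
Triangle count is an isomorphism invariant, so differing triangle counts rule out isomorphism.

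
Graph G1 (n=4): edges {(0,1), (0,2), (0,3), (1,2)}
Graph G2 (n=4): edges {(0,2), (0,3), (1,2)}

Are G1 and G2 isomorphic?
No, not isomorphic

The graphs are NOT isomorphic.

Counting triangles (3-cliques): G1 has 1, G2 has 0.
Triangle count is an isomorphism invariant, so differing triangle counts rule out isomorphism.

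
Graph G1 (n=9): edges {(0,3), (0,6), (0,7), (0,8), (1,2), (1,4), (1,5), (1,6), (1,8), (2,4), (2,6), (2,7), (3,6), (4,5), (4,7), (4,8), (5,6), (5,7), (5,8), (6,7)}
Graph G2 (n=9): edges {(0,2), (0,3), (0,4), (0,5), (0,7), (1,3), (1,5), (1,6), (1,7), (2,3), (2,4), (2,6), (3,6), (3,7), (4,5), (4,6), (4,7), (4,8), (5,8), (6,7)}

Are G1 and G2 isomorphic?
Yes, isomorphic

The graphs are isomorphic.
One valid mapping φ: V(G1) → V(G2): 0→5, 1→6, 2→2, 3→8, 4→3, 5→7, 6→4, 7→0, 8→1

Verify φ preserves adjacency — for each edge of G1, its image is an edge of G2:
  (0,3) → (φ(0),φ(3)) = (5,8) ∈ E(G2) ✓
  (0,6) → (φ(0),φ(6)) = (4,5) ∈ E(G2) ✓
  (0,7) → (φ(0),φ(7)) = (0,5) ∈ E(G2) ✓
  (0,8) → (φ(0),φ(8)) = (1,5) ∈ E(G2) ✓
  (1,2) → (φ(1),φ(2)) = (2,6) ∈ E(G2) ✓
  (1,4) → (φ(1),φ(4)) = (3,6) ∈ E(G2) ✓
  (1,5) → (φ(1),φ(5)) = (6,7) ∈ E(G2) ✓
  (1,6) → (φ(1),φ(6)) = (4,6) ∈ E(G2) ✓
  (1,8) → (φ(1),φ(8)) = (1,6) ∈ E(G2) ✓
  (2,4) → (φ(2),φ(4)) = (2,3) ∈ E(G2) ✓
  (2,6) → (φ(2),φ(6)) = (2,4) ∈ E(G2) ✓
  (2,7) → (φ(2),φ(7)) = (0,2) ∈ E(G2) ✓
  (3,6) → (φ(3),φ(6)) = (4,8) ∈ E(G2) ✓
  (4,5) → (φ(4),φ(5)) = (3,7) ∈ E(G2) ✓
  (4,7) → (φ(4),φ(7)) = (0,3) ∈ E(G2) ✓
  (4,8) → (φ(4),φ(8)) = (1,3) ∈ E(G2) ✓
  (5,6) → (φ(5),φ(6)) = (4,7) ∈ E(G2) ✓
  (5,7) → (φ(5),φ(7)) = (0,7) ∈ E(G2) ✓
  (5,8) → (φ(5),φ(8)) = (1,7) ∈ E(G2) ✓
  (6,7) → (φ(6),φ(7)) = (0,4) ∈ E(G2) ✓
All 20 edges of G1 map to edges of G2, and |E(G1)| = |E(G2)| = 20, so φ is a bijection on edges as well as vertices. Hence G1 ≅ G2.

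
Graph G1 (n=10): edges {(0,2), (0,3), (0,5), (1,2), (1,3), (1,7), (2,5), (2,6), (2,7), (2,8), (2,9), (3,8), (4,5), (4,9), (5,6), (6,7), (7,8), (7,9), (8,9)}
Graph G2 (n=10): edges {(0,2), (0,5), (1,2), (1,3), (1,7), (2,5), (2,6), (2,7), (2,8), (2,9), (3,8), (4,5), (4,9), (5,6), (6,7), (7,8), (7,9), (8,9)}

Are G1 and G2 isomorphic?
No, not isomorphic

The graphs are NOT isomorphic.

Counting edges: G1 has 19 edge(s); G2 has 18 edge(s).
Edge count is an isomorphism invariant (a bijection on vertices induces a bijection on edges), so differing edge counts rule out isomorphism.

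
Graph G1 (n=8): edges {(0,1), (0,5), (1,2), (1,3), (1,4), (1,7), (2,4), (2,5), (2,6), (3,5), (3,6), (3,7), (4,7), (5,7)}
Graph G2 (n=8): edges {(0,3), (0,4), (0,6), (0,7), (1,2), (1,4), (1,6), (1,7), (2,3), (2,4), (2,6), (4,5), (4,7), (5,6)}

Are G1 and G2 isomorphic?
Yes, isomorphic

The graphs are isomorphic.
One valid mapping φ: V(G1) → V(G2): 0→5, 1→4, 2→0, 3→2, 4→7, 5→6, 6→3, 7→1

Verify φ preserves adjacency — for each edge of G1, its image is an edge of G2:
  (0,1) → (φ(0),φ(1)) = (4,5) ∈ E(G2) ✓
  (0,5) → (φ(0),φ(5)) = (5,6) ∈ E(G2) ✓
  (1,2) → (φ(1),φ(2)) = (0,4) ∈ E(G2) ✓
  (1,3) → (φ(1),φ(3)) = (2,4) ∈ E(G2) ✓
  (1,4) → (φ(1),φ(4)) = (4,7) ∈ E(G2) ✓
  (1,7) → (φ(1),φ(7)) = (1,4) ∈ E(G2) ✓
  (2,4) → (φ(2),φ(4)) = (0,7) ∈ E(G2) ✓
  (2,5) → (φ(2),φ(5)) = (0,6) ∈ E(G2) ✓
  (2,6) → (φ(2),φ(6)) = (0,3) ∈ E(G2) ✓
  (3,5) → (φ(3),φ(5)) = (2,6) ∈ E(G2) ✓
  (3,6) → (φ(3),φ(6)) = (2,3) ∈ E(G2) ✓
  (3,7) → (φ(3),φ(7)) = (1,2) ∈ E(G2) ✓
  (4,7) → (φ(4),φ(7)) = (1,7) ∈ E(G2) ✓
  (5,7) → (φ(5),φ(7)) = (1,6) ∈ E(G2) ✓
All 14 edges of G1 map to edges of G2, and |E(G1)| = |E(G2)| = 14, so φ is a bijection on edges as well as vertices. Hence G1 ≅ G2.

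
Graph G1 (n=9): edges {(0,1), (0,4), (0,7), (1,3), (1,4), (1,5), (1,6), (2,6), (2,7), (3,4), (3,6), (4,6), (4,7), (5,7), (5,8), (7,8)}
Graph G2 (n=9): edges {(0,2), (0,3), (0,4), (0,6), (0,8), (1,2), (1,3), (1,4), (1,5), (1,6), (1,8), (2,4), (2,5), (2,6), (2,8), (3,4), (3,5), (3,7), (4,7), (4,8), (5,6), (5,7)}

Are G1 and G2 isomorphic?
No, not isomorphic

The graphs are NOT isomorphic.

Counting triangles (3-cliques): G1 has 7, G2 has 17.
Triangle count is an isomorphism invariant, so differing triangle counts rule out isomorphism.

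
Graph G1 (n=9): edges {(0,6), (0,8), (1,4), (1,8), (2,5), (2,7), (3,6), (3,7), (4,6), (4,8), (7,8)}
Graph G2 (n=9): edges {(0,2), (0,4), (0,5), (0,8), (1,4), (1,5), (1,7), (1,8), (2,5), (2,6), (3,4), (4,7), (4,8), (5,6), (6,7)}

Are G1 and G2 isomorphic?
No, not isomorphic

The graphs are NOT isomorphic.

Counting triangles (3-cliques): G1 has 1, G2 has 5.
Triangle count is an isomorphism invariant, so differing triangle counts rule out isomorphism.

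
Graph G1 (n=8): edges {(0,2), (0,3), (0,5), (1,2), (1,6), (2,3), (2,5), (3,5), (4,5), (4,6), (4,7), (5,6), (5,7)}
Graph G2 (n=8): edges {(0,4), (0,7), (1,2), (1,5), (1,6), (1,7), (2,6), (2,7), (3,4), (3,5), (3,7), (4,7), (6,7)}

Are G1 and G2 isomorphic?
Yes, isomorphic

The graphs are isomorphic.
One valid mapping φ: V(G1) → V(G2): 0→2, 1→5, 2→1, 3→6, 4→4, 5→7, 6→3, 7→0

Verify φ preserves adjacency — for each edge of G1, its image is an edge of G2:
  (0,2) → (φ(0),φ(2)) = (1,2) ∈ E(G2) ✓
  (0,3) → (φ(0),φ(3)) = (2,6) ∈ E(G2) ✓
  (0,5) → (φ(0),φ(5)) = (2,7) ∈ E(G2) ✓
  (1,2) → (φ(1),φ(2)) = (1,5) ∈ E(G2) ✓
  (1,6) → (φ(1),φ(6)) = (3,5) ∈ E(G2) ✓
  (2,3) → (φ(2),φ(3)) = (1,6) ∈ E(G2) ✓
  (2,5) → (φ(2),φ(5)) = (1,7) ∈ E(G2) ✓
  (3,5) → (φ(3),φ(5)) = (6,7) ∈ E(G2) ✓
  (4,5) → (φ(4),φ(5)) = (4,7) ∈ E(G2) ✓
  (4,6) → (φ(4),φ(6)) = (3,4) ∈ E(G2) ✓
  (4,7) → (φ(4),φ(7)) = (0,4) ∈ E(G2) ✓
  (5,6) → (φ(5),φ(6)) = (3,7) ∈ E(G2) ✓
  (5,7) → (φ(5),φ(7)) = (0,7) ∈ E(G2) ✓
All 13 edges of G1 map to edges of G2, and |E(G1)| = |E(G2)| = 13, so φ is a bijection on edges as well as vertices. Hence G1 ≅ G2.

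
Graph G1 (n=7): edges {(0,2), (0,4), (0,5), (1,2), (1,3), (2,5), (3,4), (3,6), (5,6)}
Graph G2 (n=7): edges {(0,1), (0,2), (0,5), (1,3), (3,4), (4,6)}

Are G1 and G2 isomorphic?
No, not isomorphic

The graphs are NOT isomorphic.

Degrees in G1: deg(0)=3, deg(1)=2, deg(2)=3, deg(3)=3, deg(4)=2, deg(5)=3, deg(6)=2.
Sorted degree sequence of G1: [3, 3, 3, 3, 2, 2, 2].
Degrees in G2: deg(0)=3, deg(1)=2, deg(2)=1, deg(3)=2, deg(4)=2, deg(5)=1, deg(6)=1.
Sorted degree sequence of G2: [3, 2, 2, 2, 1, 1, 1].
The (sorted) degree sequence is an isomorphism invariant, so since G1 and G2 have different degree sequences they cannot be isomorphic.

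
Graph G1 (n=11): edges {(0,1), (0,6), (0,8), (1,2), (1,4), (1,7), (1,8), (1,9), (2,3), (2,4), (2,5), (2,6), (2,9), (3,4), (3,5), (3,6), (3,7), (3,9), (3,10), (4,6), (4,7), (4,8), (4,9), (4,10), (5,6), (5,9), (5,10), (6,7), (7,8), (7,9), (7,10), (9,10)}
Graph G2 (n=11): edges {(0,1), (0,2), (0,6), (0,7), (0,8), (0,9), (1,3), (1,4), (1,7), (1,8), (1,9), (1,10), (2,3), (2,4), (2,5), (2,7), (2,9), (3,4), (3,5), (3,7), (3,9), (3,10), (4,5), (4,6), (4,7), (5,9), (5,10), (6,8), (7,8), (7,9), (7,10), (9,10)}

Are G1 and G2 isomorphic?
Yes, isomorphic

The graphs are isomorphic.
One valid mapping φ: V(G1) → V(G2): 0→6, 1→0, 2→2, 3→3, 4→7, 5→5, 6→4, 7→1, 8→8, 9→9, 10→10

Verify φ preserves adjacency — for each edge of G1, its image is an edge of G2:
  (0,1) → (φ(0),φ(1)) = (0,6) ∈ E(G2) ✓
  (0,6) → (φ(0),φ(6)) = (4,6) ∈ E(G2) ✓
  (0,8) → (φ(0),φ(8)) = (6,8) ∈ E(G2) ✓
  (1,2) → (φ(1),φ(2)) = (0,2) ∈ E(G2) ✓
  (1,4) → (φ(1),φ(4)) = (0,7) ∈ E(G2) ✓
  (1,7) → (φ(1),φ(7)) = (0,1) ∈ E(G2) ✓
  (1,8) → (φ(1),φ(8)) = (0,8) ∈ E(G2) ✓
  (1,9) → (φ(1),φ(9)) = (0,9) ∈ E(G2) ✓
  (2,3) → (φ(2),φ(3)) = (2,3) ∈ E(G2) ✓
  (2,4) → (φ(2),φ(4)) = (2,7) ∈ E(G2) ✓
  (2,5) → (φ(2),φ(5)) = (2,5) ∈ E(G2) ✓
  (2,6) → (φ(2),φ(6)) = (2,4) ∈ E(G2) ✓
  (2,9) → (φ(2),φ(9)) = (2,9) ∈ E(G2) ✓
  (3,4) → (φ(3),φ(4)) = (3,7) ∈ E(G2) ✓
  (3,5) → (φ(3),φ(5)) = (3,5) ∈ E(G2) ✓
  (3,6) → (φ(3),φ(6)) = (3,4) ∈ E(G2) ✓
  (3,7) → (φ(3),φ(7)) = (1,3) ∈ E(G2) ✓
  (3,9) → (φ(3),φ(9)) = (3,9) ∈ E(G2) ✓
  (3,10) → (φ(3),φ(10)) = (3,10) ∈ E(G2) ✓
  (4,6) → (φ(4),φ(6)) = (4,7) ∈ E(G2) ✓
  (4,7) → (φ(4),φ(7)) = (1,7) ∈ E(G2) ✓
  (4,8) → (φ(4),φ(8)) = (7,8) ∈ E(G2) ✓
  (4,9) → (φ(4),φ(9)) = (7,9) ∈ E(G2) ✓
  (4,10) → (φ(4),φ(10)) = (7,10) ∈ E(G2) ✓
  (5,6) → (φ(5),φ(6)) = (4,5) ∈ E(G2) ✓
  (5,9) → (φ(5),φ(9)) = (5,9) ∈ E(G2) ✓
  (5,10) → (φ(5),φ(10)) = (5,10) ∈ E(G2) ✓
  (6,7) → (φ(6),φ(7)) = (1,4) ∈ E(G2) ✓
  (7,8) → (φ(7),φ(8)) = (1,8) ∈ E(G2) ✓
  (7,9) → (φ(7),φ(9)) = (1,9) ∈ E(G2) ✓
  (7,10) → (φ(7),φ(10)) = (1,10) ∈ E(G2) ✓
  (9,10) → (φ(9),φ(10)) = (9,10) ∈ E(G2) ✓
All 32 edges of G1 map to edges of G2, and |E(G1)| = |E(G2)| = 32, so φ is a bijection on edges as well as vertices. Hence G1 ≅ G2.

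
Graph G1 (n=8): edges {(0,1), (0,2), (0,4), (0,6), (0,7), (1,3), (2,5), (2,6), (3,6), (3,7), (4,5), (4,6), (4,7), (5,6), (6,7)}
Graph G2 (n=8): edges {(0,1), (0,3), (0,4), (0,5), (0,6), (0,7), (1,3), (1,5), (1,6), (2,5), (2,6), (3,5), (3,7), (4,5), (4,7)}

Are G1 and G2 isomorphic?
Yes, isomorphic

The graphs are isomorphic.
One valid mapping φ: V(G1) → V(G2): 0→5, 1→2, 2→4, 3→6, 4→3, 5→7, 6→0, 7→1

Verify φ preserves adjacency — for each edge of G1, its image is an edge of G2:
  (0,1) → (φ(0),φ(1)) = (2,5) ∈ E(G2) ✓
  (0,2) → (φ(0),φ(2)) = (4,5) ∈ E(G2) ✓
  (0,4) → (φ(0),φ(4)) = (3,5) ∈ E(G2) ✓
  (0,6) → (φ(0),φ(6)) = (0,5) ∈ E(G2) ✓
  (0,7) → (φ(0),φ(7)) = (1,5) ∈ E(G2) ✓
  (1,3) → (φ(1),φ(3)) = (2,6) ∈ E(G2) ✓
  (2,5) → (φ(2),φ(5)) = (4,7) ∈ E(G2) ✓
  (2,6) → (φ(2),φ(6)) = (0,4) ∈ E(G2) ✓
  (3,6) → (φ(3),φ(6)) = (0,6) ∈ E(G2) ✓
  (3,7) → (φ(3),φ(7)) = (1,6) ∈ E(G2) ✓
  (4,5) → (φ(4),φ(5)) = (3,7) ∈ E(G2) ✓
  (4,6) → (φ(4),φ(6)) = (0,3) ∈ E(G2) ✓
  (4,7) → (φ(4),φ(7)) = (1,3) ∈ E(G2) ✓
  (5,6) → (φ(5),φ(6)) = (0,7) ∈ E(G2) ✓
  (6,7) → (φ(6),φ(7)) = (0,1) ∈ E(G2) ✓
All 15 edges of G1 map to edges of G2, and |E(G1)| = |E(G2)| = 15, so φ is a bijection on edges as well as vertices. Hence G1 ≅ G2.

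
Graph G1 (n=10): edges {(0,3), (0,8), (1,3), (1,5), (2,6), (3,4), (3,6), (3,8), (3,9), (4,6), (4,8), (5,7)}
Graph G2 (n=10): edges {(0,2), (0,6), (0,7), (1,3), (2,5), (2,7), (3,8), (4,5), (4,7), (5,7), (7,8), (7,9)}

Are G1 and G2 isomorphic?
Yes, isomorphic

The graphs are isomorphic.
One valid mapping φ: V(G1) → V(G2): 0→4, 1→8, 2→6, 3→7, 4→2, 5→3, 6→0, 7→1, 8→5, 9→9

Verify φ preserves adjacency — for each edge of G1, its image is an edge of G2:
  (0,3) → (φ(0),φ(3)) = (4,7) ∈ E(G2) ✓
  (0,8) → (φ(0),φ(8)) = (4,5) ∈ E(G2) ✓
  (1,3) → (φ(1),φ(3)) = (7,8) ∈ E(G2) ✓
  (1,5) → (φ(1),φ(5)) = (3,8) ∈ E(G2) ✓
  (2,6) → (φ(2),φ(6)) = (0,6) ∈ E(G2) ✓
  (3,4) → (φ(3),φ(4)) = (2,7) ∈ E(G2) ✓
  (3,6) → (φ(3),φ(6)) = (0,7) ∈ E(G2) ✓
  (3,8) → (φ(3),φ(8)) = (5,7) ∈ E(G2) ✓
  (3,9) → (φ(3),φ(9)) = (7,9) ∈ E(G2) ✓
  (4,6) → (φ(4),φ(6)) = (0,2) ∈ E(G2) ✓
  (4,8) → (φ(4),φ(8)) = (2,5) ∈ E(G2) ✓
  (5,7) → (φ(5),φ(7)) = (1,3) ∈ E(G2) ✓
All 12 edges of G1 map to edges of G2, and |E(G1)| = |E(G2)| = 12, so φ is a bijection on edges as well as vertices. Hence G1 ≅ G2.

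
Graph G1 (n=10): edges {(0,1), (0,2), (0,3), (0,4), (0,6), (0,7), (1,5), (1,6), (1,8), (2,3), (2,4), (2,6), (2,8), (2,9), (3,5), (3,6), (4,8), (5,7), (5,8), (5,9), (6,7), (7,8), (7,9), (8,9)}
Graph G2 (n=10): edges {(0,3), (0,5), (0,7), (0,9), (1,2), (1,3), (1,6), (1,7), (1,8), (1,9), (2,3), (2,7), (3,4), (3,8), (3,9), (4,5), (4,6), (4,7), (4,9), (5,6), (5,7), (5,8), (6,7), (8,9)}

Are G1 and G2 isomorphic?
Yes, isomorphic

The graphs are isomorphic.
One valid mapping φ: V(G1) → V(G2): 0→3, 1→0, 2→1, 3→8, 4→2, 5→5, 6→9, 7→4, 8→7, 9→6

Verify φ preserves adjacency — for each edge of G1, its image is an edge of G2:
  (0,1) → (φ(0),φ(1)) = (0,3) ∈ E(G2) ✓
  (0,2) → (φ(0),φ(2)) = (1,3) ∈ E(G2) ✓
  (0,3) → (φ(0),φ(3)) = (3,8) ∈ E(G2) ✓
  (0,4) → (φ(0),φ(4)) = (2,3) ∈ E(G2) ✓
  (0,6) → (φ(0),φ(6)) = (3,9) ∈ E(G2) ✓
  (0,7) → (φ(0),φ(7)) = (3,4) ∈ E(G2) ✓
  (1,5) → (φ(1),φ(5)) = (0,5) ∈ E(G2) ✓
  (1,6) → (φ(1),φ(6)) = (0,9) ∈ E(G2) ✓
  (1,8) → (φ(1),φ(8)) = (0,7) ∈ E(G2) ✓
  (2,3) → (φ(2),φ(3)) = (1,8) ∈ E(G2) ✓
  (2,4) → (φ(2),φ(4)) = (1,2) ∈ E(G2) ✓
  (2,6) → (φ(2),φ(6)) = (1,9) ∈ E(G2) ✓
  (2,8) → (φ(2),φ(8)) = (1,7) ∈ E(G2) ✓
  (2,9) → (φ(2),φ(9)) = (1,6) ∈ E(G2) ✓
  (3,5) → (φ(3),φ(5)) = (5,8) ∈ E(G2) ✓
  (3,6) → (φ(3),φ(6)) = (8,9) ∈ E(G2) ✓
  (4,8) → (φ(4),φ(8)) = (2,7) ∈ E(G2) ✓
  (5,7) → (φ(5),φ(7)) = (4,5) ∈ E(G2) ✓
  (5,8) → (φ(5),φ(8)) = (5,7) ∈ E(G2) ✓
  (5,9) → (φ(5),φ(9)) = (5,6) ∈ E(G2) ✓
  (6,7) → (φ(6),φ(7)) = (4,9) ∈ E(G2) ✓
  (7,8) → (φ(7),φ(8)) = (4,7) ∈ E(G2) ✓
  (7,9) → (φ(7),φ(9)) = (4,6) ∈ E(G2) ✓
  (8,9) → (φ(8),φ(9)) = (6,7) ∈ E(G2) ✓
All 24 edges of G1 map to edges of G2, and |E(G1)| = |E(G2)| = 24, so φ is a bijection on edges as well as vertices. Hence G1 ≅ G2.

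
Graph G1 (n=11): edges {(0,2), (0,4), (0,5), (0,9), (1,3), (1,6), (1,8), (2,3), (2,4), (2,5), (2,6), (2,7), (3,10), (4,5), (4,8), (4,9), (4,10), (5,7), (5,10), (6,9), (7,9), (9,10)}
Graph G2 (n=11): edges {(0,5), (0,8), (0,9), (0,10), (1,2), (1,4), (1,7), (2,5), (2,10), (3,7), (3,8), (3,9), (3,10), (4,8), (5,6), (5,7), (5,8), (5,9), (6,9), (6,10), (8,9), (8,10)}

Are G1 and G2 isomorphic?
Yes, isomorphic

The graphs are isomorphic.
One valid mapping φ: V(G1) → V(G2): 0→0, 1→1, 2→5, 3→7, 4→8, 5→9, 6→2, 7→6, 8→4, 9→10, 10→3

Verify φ preserves adjacency — for each edge of G1, its image is an edge of G2:
  (0,2) → (φ(0),φ(2)) = (0,5) ∈ E(G2) ✓
  (0,4) → (φ(0),φ(4)) = (0,8) ∈ E(G2) ✓
  (0,5) → (φ(0),φ(5)) = (0,9) ∈ E(G2) ✓
  (0,9) → (φ(0),φ(9)) = (0,10) ∈ E(G2) ✓
  (1,3) → (φ(1),φ(3)) = (1,7) ∈ E(G2) ✓
  (1,6) → (φ(1),φ(6)) = (1,2) ∈ E(G2) ✓
  (1,8) → (φ(1),φ(8)) = (1,4) ∈ E(G2) ✓
  (2,3) → (φ(2),φ(3)) = (5,7) ∈ E(G2) ✓
  (2,4) → (φ(2),φ(4)) = (5,8) ∈ E(G2) ✓
  (2,5) → (φ(2),φ(5)) = (5,9) ∈ E(G2) ✓
  (2,6) → (φ(2),φ(6)) = (2,5) ∈ E(G2) ✓
  (2,7) → (φ(2),φ(7)) = (5,6) ∈ E(G2) ✓
  (3,10) → (φ(3),φ(10)) = (3,7) ∈ E(G2) ✓
  (4,5) → (φ(4),φ(5)) = (8,9) ∈ E(G2) ✓
  (4,8) → (φ(4),φ(8)) = (4,8) ∈ E(G2) ✓
  (4,9) → (φ(4),φ(9)) = (8,10) ∈ E(G2) ✓
  (4,10) → (φ(4),φ(10)) = (3,8) ∈ E(G2) ✓
  (5,7) → (φ(5),φ(7)) = (6,9) ∈ E(G2) ✓
  (5,10) → (φ(5),φ(10)) = (3,9) ∈ E(G2) ✓
  (6,9) → (φ(6),φ(9)) = (2,10) ∈ E(G2) ✓
  (7,9) → (φ(7),φ(9)) = (6,10) ∈ E(G2) ✓
  (9,10) → (φ(9),φ(10)) = (3,10) ∈ E(G2) ✓
All 22 edges of G1 map to edges of G2, and |E(G1)| = |E(G2)| = 22, so φ is a bijection on edges as well as vertices. Hence G1 ≅ G2.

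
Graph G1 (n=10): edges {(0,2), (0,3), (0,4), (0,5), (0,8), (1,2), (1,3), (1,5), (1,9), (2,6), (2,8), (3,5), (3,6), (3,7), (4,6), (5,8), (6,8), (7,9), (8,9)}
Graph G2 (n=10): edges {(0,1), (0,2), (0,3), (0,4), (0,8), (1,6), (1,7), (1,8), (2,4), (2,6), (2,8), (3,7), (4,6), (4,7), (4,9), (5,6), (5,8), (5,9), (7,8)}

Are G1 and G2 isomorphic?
Yes, isomorphic

The graphs are isomorphic.
One valid mapping φ: V(G1) → V(G2): 0→0, 1→6, 2→1, 3→4, 4→3, 5→2, 6→7, 7→9, 8→8, 9→5

Verify φ preserves adjacency — for each edge of G1, its image is an edge of G2:
  (0,2) → (φ(0),φ(2)) = (0,1) ∈ E(G2) ✓
  (0,3) → (φ(0),φ(3)) = (0,4) ∈ E(G2) ✓
  (0,4) → (φ(0),φ(4)) = (0,3) ∈ E(G2) ✓
  (0,5) → (φ(0),φ(5)) = (0,2) ∈ E(G2) ✓
  (0,8) → (φ(0),φ(8)) = (0,8) ∈ E(G2) ✓
  (1,2) → (φ(1),φ(2)) = (1,6) ∈ E(G2) ✓
  (1,3) → (φ(1),φ(3)) = (4,6) ∈ E(G2) ✓
  (1,5) → (φ(1),φ(5)) = (2,6) ∈ E(G2) ✓
  (1,9) → (φ(1),φ(9)) = (5,6) ∈ E(G2) ✓
  (2,6) → (φ(2),φ(6)) = (1,7) ∈ E(G2) ✓
  (2,8) → (φ(2),φ(8)) = (1,8) ∈ E(G2) ✓
  (3,5) → (φ(3),φ(5)) = (2,4) ∈ E(G2) ✓
  (3,6) → (φ(3),φ(6)) = (4,7) ∈ E(G2) ✓
  (3,7) → (φ(3),φ(7)) = (4,9) ∈ E(G2) ✓
  (4,6) → (φ(4),φ(6)) = (3,7) ∈ E(G2) ✓
  (5,8) → (φ(5),φ(8)) = (2,8) ∈ E(G2) ✓
  (6,8) → (φ(6),φ(8)) = (7,8) ∈ E(G2) ✓
  (7,9) → (φ(7),φ(9)) = (5,9) ∈ E(G2) ✓
  (8,9) → (φ(8),φ(9)) = (5,8) ∈ E(G2) ✓
All 19 edges of G1 map to edges of G2, and |E(G1)| = |E(G2)| = 19, so φ is a bijection on edges as well as vertices. Hence G1 ≅ G2.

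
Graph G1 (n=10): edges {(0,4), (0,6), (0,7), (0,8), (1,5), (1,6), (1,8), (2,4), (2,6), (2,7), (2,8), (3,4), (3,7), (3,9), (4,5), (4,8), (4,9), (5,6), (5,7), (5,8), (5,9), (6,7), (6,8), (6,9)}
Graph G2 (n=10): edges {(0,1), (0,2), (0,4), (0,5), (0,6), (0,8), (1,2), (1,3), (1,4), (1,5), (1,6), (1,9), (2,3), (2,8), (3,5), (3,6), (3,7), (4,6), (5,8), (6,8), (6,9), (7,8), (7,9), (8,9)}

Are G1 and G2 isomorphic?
Yes, isomorphic

The graphs are isomorphic.
One valid mapping φ: V(G1) → V(G2): 0→5, 1→4, 2→2, 3→7, 4→8, 5→6, 6→1, 7→3, 8→0, 9→9

Verify φ preserves adjacency — for each edge of G1, its image is an edge of G2:
  (0,4) → (φ(0),φ(4)) = (5,8) ∈ E(G2) ✓
  (0,6) → (φ(0),φ(6)) = (1,5) ∈ E(G2) ✓
  (0,7) → (φ(0),φ(7)) = (3,5) ∈ E(G2) ✓
  (0,8) → (φ(0),φ(8)) = (0,5) ∈ E(G2) ✓
  (1,5) → (φ(1),φ(5)) = (4,6) ∈ E(G2) ✓
  (1,6) → (φ(1),φ(6)) = (1,4) ∈ E(G2) ✓
  (1,8) → (φ(1),φ(8)) = (0,4) ∈ E(G2) ✓
  (2,4) → (φ(2),φ(4)) = (2,8) ∈ E(G2) ✓
  (2,6) → (φ(2),φ(6)) = (1,2) ∈ E(G2) ✓
  (2,7) → (φ(2),φ(7)) = (2,3) ∈ E(G2) ✓
  (2,8) → (φ(2),φ(8)) = (0,2) ∈ E(G2) ✓
  (3,4) → (φ(3),φ(4)) = (7,8) ∈ E(G2) ✓
  (3,7) → (φ(3),φ(7)) = (3,7) ∈ E(G2) ✓
  (3,9) → (φ(3),φ(9)) = (7,9) ∈ E(G2) ✓
  (4,5) → (φ(4),φ(5)) = (6,8) ∈ E(G2) ✓
  (4,8) → (φ(4),φ(8)) = (0,8) ∈ E(G2) ✓
  (4,9) → (φ(4),φ(9)) = (8,9) ∈ E(G2) ✓
  (5,6) → (φ(5),φ(6)) = (1,6) ∈ E(G2) ✓
  (5,7) → (φ(5),φ(7)) = (3,6) ∈ E(G2) ✓
  (5,8) → (φ(5),φ(8)) = (0,6) ∈ E(G2) ✓
  (5,9) → (φ(5),φ(9)) = (6,9) ∈ E(G2) ✓
  (6,7) → (φ(6),φ(7)) = (1,3) ∈ E(G2) ✓
  (6,8) → (φ(6),φ(8)) = (0,1) ∈ E(G2) ✓
  (6,9) → (φ(6),φ(9)) = (1,9) ∈ E(G2) ✓
All 24 edges of G1 map to edges of G2, and |E(G1)| = |E(G2)| = 24, so φ is a bijection on edges as well as vertices. Hence G1 ≅ G2.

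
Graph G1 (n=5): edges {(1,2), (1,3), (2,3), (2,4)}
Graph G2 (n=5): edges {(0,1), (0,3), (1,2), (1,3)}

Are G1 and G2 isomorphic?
Yes, isomorphic

The graphs are isomorphic.
One valid mapping φ: V(G1) → V(G2): 0→4, 1→3, 2→1, 3→0, 4→2

Verify φ preserves adjacency — for each edge of G1, its image is an edge of G2:
  (1,2) → (φ(1),φ(2)) = (1,3) ∈ E(G2) ✓
  (1,3) → (φ(1),φ(3)) = (0,3) ∈ E(G2) ✓
  (2,3) → (φ(2),φ(3)) = (0,1) ∈ E(G2) ✓
  (2,4) → (φ(2),φ(4)) = (1,2) ∈ E(G2) ✓
All 4 edges of G1 map to edges of G2, and |E(G1)| = |E(G2)| = 4, so φ is a bijection on edges as well as vertices. Hence G1 ≅ G2.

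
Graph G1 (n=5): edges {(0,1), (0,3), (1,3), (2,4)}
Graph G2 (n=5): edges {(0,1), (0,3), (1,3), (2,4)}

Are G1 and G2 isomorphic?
Yes, isomorphic

The graphs are isomorphic.
One valid mapping φ: V(G1) → V(G2): 0→3, 1→0, 2→2, 3→1, 4→4

Verify φ preserves adjacency — for each edge of G1, its image is an edge of G2:
  (0,1) → (φ(0),φ(1)) = (0,3) ∈ E(G2) ✓
  (0,3) → (φ(0),φ(3)) = (1,3) ∈ E(G2) ✓
  (1,3) → (φ(1),φ(3)) = (0,1) ∈ E(G2) ✓
  (2,4) → (φ(2),φ(4)) = (2,4) ∈ E(G2) ✓
All 4 edges of G1 map to edges of G2, and |E(G1)| = |E(G2)| = 4, so φ is a bijection on edges as well as vertices. Hence G1 ≅ G2.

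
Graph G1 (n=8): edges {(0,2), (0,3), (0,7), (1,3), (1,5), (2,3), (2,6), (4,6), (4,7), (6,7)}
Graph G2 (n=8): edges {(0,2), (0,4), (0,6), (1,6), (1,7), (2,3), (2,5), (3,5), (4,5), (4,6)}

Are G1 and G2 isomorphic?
Yes, isomorphic

The graphs are isomorphic.
One valid mapping φ: V(G1) → V(G2): 0→4, 1→1, 2→0, 3→6, 4→3, 5→7, 6→2, 7→5

Verify φ preserves adjacency — for each edge of G1, its image is an edge of G2:
  (0,2) → (φ(0),φ(2)) = (0,4) ∈ E(G2) ✓
  (0,3) → (φ(0),φ(3)) = (4,6) ∈ E(G2) ✓
  (0,7) → (φ(0),φ(7)) = (4,5) ∈ E(G2) ✓
  (1,3) → (φ(1),φ(3)) = (1,6) ∈ E(G2) ✓
  (1,5) → (φ(1),φ(5)) = (1,7) ∈ E(G2) ✓
  (2,3) → (φ(2),φ(3)) = (0,6) ∈ E(G2) ✓
  (2,6) → (φ(2),φ(6)) = (0,2) ∈ E(G2) ✓
  (4,6) → (φ(4),φ(6)) = (2,3) ∈ E(G2) ✓
  (4,7) → (φ(4),φ(7)) = (3,5) ∈ E(G2) ✓
  (6,7) → (φ(6),φ(7)) = (2,5) ∈ E(G2) ✓
All 10 edges of G1 map to edges of G2, and |E(G1)| = |E(G2)| = 10, so φ is a bijection on edges as well as vertices. Hence G1 ≅ G2.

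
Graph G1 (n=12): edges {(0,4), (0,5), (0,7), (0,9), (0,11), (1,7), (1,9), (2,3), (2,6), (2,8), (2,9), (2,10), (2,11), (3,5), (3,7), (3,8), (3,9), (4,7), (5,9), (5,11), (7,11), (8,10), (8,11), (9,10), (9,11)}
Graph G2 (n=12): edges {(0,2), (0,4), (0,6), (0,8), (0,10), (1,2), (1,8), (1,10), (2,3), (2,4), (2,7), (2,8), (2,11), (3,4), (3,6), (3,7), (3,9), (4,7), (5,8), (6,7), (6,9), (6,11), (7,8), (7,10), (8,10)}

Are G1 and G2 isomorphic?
Yes, isomorphic

The graphs are isomorphic.
One valid mapping φ: V(G1) → V(G2): 0→3, 1→11, 2→8, 3→0, 4→9, 5→4, 6→5, 7→6, 8→10, 9→2, 10→1, 11→7

Verify φ preserves adjacency — for each edge of G1, its image is an edge of G2:
  (0,4) → (φ(0),φ(4)) = (3,9) ∈ E(G2) ✓
  (0,5) → (φ(0),φ(5)) = (3,4) ∈ E(G2) ✓
  (0,7) → (φ(0),φ(7)) = (3,6) ∈ E(G2) ✓
  (0,9) → (φ(0),φ(9)) = (2,3) ∈ E(G2) ✓
  (0,11) → (φ(0),φ(11)) = (3,7) ∈ E(G2) ✓
  (1,7) → (φ(1),φ(7)) = (6,11) ∈ E(G2) ✓
  (1,9) → (φ(1),φ(9)) = (2,11) ∈ E(G2) ✓
  (2,3) → (φ(2),φ(3)) = (0,8) ∈ E(G2) ✓
  (2,6) → (φ(2),φ(6)) = (5,8) ∈ E(G2) ✓
  (2,8) → (φ(2),φ(8)) = (8,10) ∈ E(G2) ✓
  (2,9) → (φ(2),φ(9)) = (2,8) ∈ E(G2) ✓
  (2,10) → (φ(2),φ(10)) = (1,8) ∈ E(G2) ✓
  (2,11) → (φ(2),φ(11)) = (7,8) ∈ E(G2) ✓
  (3,5) → (φ(3),φ(5)) = (0,4) ∈ E(G2) ✓
  (3,7) → (φ(3),φ(7)) = (0,6) ∈ E(G2) ✓
  (3,8) → (φ(3),φ(8)) = (0,10) ∈ E(G2) ✓
  (3,9) → (φ(3),φ(9)) = (0,2) ∈ E(G2) ✓
  (4,7) → (φ(4),φ(7)) = (6,9) ∈ E(G2) ✓
  (5,9) → (φ(5),φ(9)) = (2,4) ∈ E(G2) ✓
  (5,11) → (φ(5),φ(11)) = (4,7) ∈ E(G2) ✓
  (7,11) → (φ(7),φ(11)) = (6,7) ∈ E(G2) ✓
  (8,10) → (φ(8),φ(10)) = (1,10) ∈ E(G2) ✓
  (8,11) → (φ(8),φ(11)) = (7,10) ∈ E(G2) ✓
  (9,10) → (φ(9),φ(10)) = (1,2) ∈ E(G2) ✓
  (9,11) → (φ(9),φ(11)) = (2,7) ∈ E(G2) ✓
All 25 edges of G1 map to edges of G2, and |E(G1)| = |E(G2)| = 25, so φ is a bijection on edges as well as vertices. Hence G1 ≅ G2.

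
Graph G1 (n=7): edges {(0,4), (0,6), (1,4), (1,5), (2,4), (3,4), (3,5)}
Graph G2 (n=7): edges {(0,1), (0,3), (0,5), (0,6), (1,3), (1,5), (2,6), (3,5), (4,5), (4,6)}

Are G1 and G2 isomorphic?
No, not isomorphic

The graphs are NOT isomorphic.

Counting triangles (3-cliques): G1 has 0, G2 has 4.
Triangle count is an isomorphism invariant, so differing triangle counts rule out isomorphism.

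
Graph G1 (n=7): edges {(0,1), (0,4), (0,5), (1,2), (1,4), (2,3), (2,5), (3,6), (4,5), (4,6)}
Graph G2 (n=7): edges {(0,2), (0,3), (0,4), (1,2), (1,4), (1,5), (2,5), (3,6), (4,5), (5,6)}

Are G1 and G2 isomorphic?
Yes, isomorphic

The graphs are isomorphic.
One valid mapping φ: V(G1) → V(G2): 0→1, 1→4, 2→0, 3→3, 4→5, 5→2, 6→6

Verify φ preserves adjacency — for each edge of G1, its image is an edge of G2:
  (0,1) → (φ(0),φ(1)) = (1,4) ∈ E(G2) ✓
  (0,4) → (φ(0),φ(4)) = (1,5) ∈ E(G2) ✓
  (0,5) → (φ(0),φ(5)) = (1,2) ∈ E(G2) ✓
  (1,2) → (φ(1),φ(2)) = (0,4) ∈ E(G2) ✓
  (1,4) → (φ(1),φ(4)) = (4,5) ∈ E(G2) ✓
  (2,3) → (φ(2),φ(3)) = (0,3) ∈ E(G2) ✓
  (2,5) → (φ(2),φ(5)) = (0,2) ∈ E(G2) ✓
  (3,6) → (φ(3),φ(6)) = (3,6) ∈ E(G2) ✓
  (4,5) → (φ(4),φ(5)) = (2,5) ∈ E(G2) ✓
  (4,6) → (φ(4),φ(6)) = (5,6) ∈ E(G2) ✓
All 10 edges of G1 map to edges of G2, and |E(G1)| = |E(G2)| = 10, so φ is a bijection on edges as well as vertices. Hence G1 ≅ G2.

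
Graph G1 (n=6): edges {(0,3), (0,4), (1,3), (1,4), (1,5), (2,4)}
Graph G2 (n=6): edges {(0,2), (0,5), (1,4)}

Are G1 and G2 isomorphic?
No, not isomorphic

The graphs are NOT isomorphic.

Degrees in G1: deg(0)=2, deg(1)=3, deg(2)=1, deg(3)=2, deg(4)=3, deg(5)=1.
Sorted degree sequence of G1: [3, 3, 2, 2, 1, 1].
Degrees in G2: deg(0)=2, deg(1)=1, deg(2)=1, deg(3)=0, deg(4)=1, deg(5)=1.
Sorted degree sequence of G2: [2, 1, 1, 1, 1, 0].
The (sorted) degree sequence is an isomorphism invariant, so since G1 and G2 have different degree sequences they cannot be isomorphic.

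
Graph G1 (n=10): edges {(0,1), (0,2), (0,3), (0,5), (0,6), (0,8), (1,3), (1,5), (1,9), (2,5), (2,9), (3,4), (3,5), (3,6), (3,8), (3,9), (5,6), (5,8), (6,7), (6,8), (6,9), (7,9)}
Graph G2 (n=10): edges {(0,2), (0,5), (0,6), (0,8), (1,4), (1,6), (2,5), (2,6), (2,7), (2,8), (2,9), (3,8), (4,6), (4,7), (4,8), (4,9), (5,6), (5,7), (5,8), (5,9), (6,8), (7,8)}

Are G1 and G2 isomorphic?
Yes, isomorphic

The graphs are isomorphic.
One valid mapping φ: V(G1) → V(G2): 0→5, 1→7, 2→9, 3→8, 4→3, 5→2, 6→6, 7→1, 8→0, 9→4

Verify φ preserves adjacency — for each edge of G1, its image is an edge of G2:
  (0,1) → (φ(0),φ(1)) = (5,7) ∈ E(G2) ✓
  (0,2) → (φ(0),φ(2)) = (5,9) ∈ E(G2) ✓
  (0,3) → (φ(0),φ(3)) = (5,8) ∈ E(G2) ✓
  (0,5) → (φ(0),φ(5)) = (2,5) ∈ E(G2) ✓
  (0,6) → (φ(0),φ(6)) = (5,6) ∈ E(G2) ✓
  (0,8) → (φ(0),φ(8)) = (0,5) ∈ E(G2) ✓
  (1,3) → (φ(1),φ(3)) = (7,8) ∈ E(G2) ✓
  (1,5) → (φ(1),φ(5)) = (2,7) ∈ E(G2) ✓
  (1,9) → (φ(1),φ(9)) = (4,7) ∈ E(G2) ✓
  (2,5) → (φ(2),φ(5)) = (2,9) ∈ E(G2) ✓
  (2,9) → (φ(2),φ(9)) = (4,9) ∈ E(G2) ✓
  (3,4) → (φ(3),φ(4)) = (3,8) ∈ E(G2) ✓
  (3,5) → (φ(3),φ(5)) = (2,8) ∈ E(G2) ✓
  (3,6) → (φ(3),φ(6)) = (6,8) ∈ E(G2) ✓
  (3,8) → (φ(3),φ(8)) = (0,8) ∈ E(G2) ✓
  (3,9) → (φ(3),φ(9)) = (4,8) ∈ E(G2) ✓
  (5,6) → (φ(5),φ(6)) = (2,6) ∈ E(G2) ✓
  (5,8) → (φ(5),φ(8)) = (0,2) ∈ E(G2) ✓
  (6,7) → (φ(6),φ(7)) = (1,6) ∈ E(G2) ✓
  (6,8) → (φ(6),φ(8)) = (0,6) ∈ E(G2) ✓
  (6,9) → (φ(6),φ(9)) = (4,6) ∈ E(G2) ✓
  (7,9) → (φ(7),φ(9)) = (1,4) ∈ E(G2) ✓
All 22 edges of G1 map to edges of G2, and |E(G1)| = |E(G2)| = 22, so φ is a bijection on edges as well as vertices. Hence G1 ≅ G2.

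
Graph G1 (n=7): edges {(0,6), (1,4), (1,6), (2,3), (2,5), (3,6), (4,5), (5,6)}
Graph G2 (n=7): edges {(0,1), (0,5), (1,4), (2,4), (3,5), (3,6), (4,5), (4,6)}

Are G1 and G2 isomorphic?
Yes, isomorphic

The graphs are isomorphic.
One valid mapping φ: V(G1) → V(G2): 0→2, 1→1, 2→3, 3→6, 4→0, 5→5, 6→4

Verify φ preserves adjacency — for each edge of G1, its image is an edge of G2:
  (0,6) → (φ(0),φ(6)) = (2,4) ∈ E(G2) ✓
  (1,4) → (φ(1),φ(4)) = (0,1) ∈ E(G2) ✓
  (1,6) → (φ(1),φ(6)) = (1,4) ∈ E(G2) ✓
  (2,3) → (φ(2),φ(3)) = (3,6) ∈ E(G2) ✓
  (2,5) → (φ(2),φ(5)) = (3,5) ∈ E(G2) ✓
  (3,6) → (φ(3),φ(6)) = (4,6) ∈ E(G2) ✓
  (4,5) → (φ(4),φ(5)) = (0,5) ∈ E(G2) ✓
  (5,6) → (φ(5),φ(6)) = (4,5) ∈ E(G2) ✓
All 8 edges of G1 map to edges of G2, and |E(G1)| = |E(G2)| = 8, so φ is a bijection on edges as well as vertices. Hence G1 ≅ G2.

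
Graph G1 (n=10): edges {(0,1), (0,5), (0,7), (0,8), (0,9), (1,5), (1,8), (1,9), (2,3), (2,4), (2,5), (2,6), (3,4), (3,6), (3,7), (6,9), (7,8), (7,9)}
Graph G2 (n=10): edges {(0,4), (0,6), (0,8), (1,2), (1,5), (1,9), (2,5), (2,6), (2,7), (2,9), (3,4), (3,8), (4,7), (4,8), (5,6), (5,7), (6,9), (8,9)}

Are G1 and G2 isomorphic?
Yes, isomorphic

The graphs are isomorphic.
One valid mapping φ: V(G1) → V(G2): 0→2, 1→5, 2→4, 3→8, 4→3, 5→7, 6→0, 7→9, 8→1, 9→6

Verify φ preserves adjacency — for each edge of G1, its image is an edge of G2:
  (0,1) → (φ(0),φ(1)) = (2,5) ∈ E(G2) ✓
  (0,5) → (φ(0),φ(5)) = (2,7) ∈ E(G2) ✓
  (0,7) → (φ(0),φ(7)) = (2,9) ∈ E(G2) ✓
  (0,8) → (φ(0),φ(8)) = (1,2) ∈ E(G2) ✓
  (0,9) → (φ(0),φ(9)) = (2,6) ∈ E(G2) ✓
  (1,5) → (φ(1),φ(5)) = (5,7) ∈ E(G2) ✓
  (1,8) → (φ(1),φ(8)) = (1,5) ∈ E(G2) ✓
  (1,9) → (φ(1),φ(9)) = (5,6) ∈ E(G2) ✓
  (2,3) → (φ(2),φ(3)) = (4,8) ∈ E(G2) ✓
  (2,4) → (φ(2),φ(4)) = (3,4) ∈ E(G2) ✓
  (2,5) → (φ(2),φ(5)) = (4,7) ∈ E(G2) ✓
  (2,6) → (φ(2),φ(6)) = (0,4) ∈ E(G2) ✓
  (3,4) → (φ(3),φ(4)) = (3,8) ∈ E(G2) ✓
  (3,6) → (φ(3),φ(6)) = (0,8) ∈ E(G2) ✓
  (3,7) → (φ(3),φ(7)) = (8,9) ∈ E(G2) ✓
  (6,9) → (φ(6),φ(9)) = (0,6) ∈ E(G2) ✓
  (7,8) → (φ(7),φ(8)) = (1,9) ∈ E(G2) ✓
  (7,9) → (φ(7),φ(9)) = (6,9) ∈ E(G2) ✓
All 18 edges of G1 map to edges of G2, and |E(G1)| = |E(G2)| = 18, so φ is a bijection on edges as well as vertices. Hence G1 ≅ G2.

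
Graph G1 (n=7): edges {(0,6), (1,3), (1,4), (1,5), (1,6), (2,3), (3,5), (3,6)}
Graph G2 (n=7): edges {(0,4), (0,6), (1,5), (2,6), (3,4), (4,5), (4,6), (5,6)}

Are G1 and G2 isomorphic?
Yes, isomorphic

The graphs are isomorphic.
One valid mapping φ: V(G1) → V(G2): 0→1, 1→4, 2→2, 3→6, 4→3, 5→0, 6→5

Verify φ preserves adjacency — for each edge of G1, its image is an edge of G2:
  (0,6) → (φ(0),φ(6)) = (1,5) ∈ E(G2) ✓
  (1,3) → (φ(1),φ(3)) = (4,6) ∈ E(G2) ✓
  (1,4) → (φ(1),φ(4)) = (3,4) ∈ E(G2) ✓
  (1,5) → (φ(1),φ(5)) = (0,4) ∈ E(G2) ✓
  (1,6) → (φ(1),φ(6)) = (4,5) ∈ E(G2) ✓
  (2,3) → (φ(2),φ(3)) = (2,6) ∈ E(G2) ✓
  (3,5) → (φ(3),φ(5)) = (0,6) ∈ E(G2) ✓
  (3,6) → (φ(3),φ(6)) = (5,6) ∈ E(G2) ✓
All 8 edges of G1 map to edges of G2, and |E(G1)| = |E(G2)| = 8, so φ is a bijection on edges as well as vertices. Hence G1 ≅ G2.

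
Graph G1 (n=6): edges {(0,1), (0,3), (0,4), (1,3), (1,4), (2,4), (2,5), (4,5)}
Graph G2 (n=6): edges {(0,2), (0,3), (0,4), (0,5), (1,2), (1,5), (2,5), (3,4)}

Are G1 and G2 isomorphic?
Yes, isomorphic

The graphs are isomorphic.
One valid mapping φ: V(G1) → V(G2): 0→5, 1→2, 2→4, 3→1, 4→0, 5→3

Verify φ preserves adjacency — for each edge of G1, its image is an edge of G2:
  (0,1) → (φ(0),φ(1)) = (2,5) ∈ E(G2) ✓
  (0,3) → (φ(0),φ(3)) = (1,5) ∈ E(G2) ✓
  (0,4) → (φ(0),φ(4)) = (0,5) ∈ E(G2) ✓
  (1,3) → (φ(1),φ(3)) = (1,2) ∈ E(G2) ✓
  (1,4) → (φ(1),φ(4)) = (0,2) ∈ E(G2) ✓
  (2,4) → (φ(2),φ(4)) = (0,4) ∈ E(G2) ✓
  (2,5) → (φ(2),φ(5)) = (3,4) ∈ E(G2) ✓
  (4,5) → (φ(4),φ(5)) = (0,3) ∈ E(G2) ✓
All 8 edges of G1 map to edges of G2, and |E(G1)| = |E(G2)| = 8, so φ is a bijection on edges as well as vertices. Hence G1 ≅ G2.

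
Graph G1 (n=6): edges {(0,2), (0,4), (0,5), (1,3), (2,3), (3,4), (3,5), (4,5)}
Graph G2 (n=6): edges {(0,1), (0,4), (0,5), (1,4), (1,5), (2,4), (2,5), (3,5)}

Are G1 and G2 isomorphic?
Yes, isomorphic

The graphs are isomorphic.
One valid mapping φ: V(G1) → V(G2): 0→4, 1→3, 2→2, 3→5, 4→1, 5→0

Verify φ preserves adjacency — for each edge of G1, its image is an edge of G2:
  (0,2) → (φ(0),φ(2)) = (2,4) ∈ E(G2) ✓
  (0,4) → (φ(0),φ(4)) = (1,4) ∈ E(G2) ✓
  (0,5) → (φ(0),φ(5)) = (0,4) ∈ E(G2) ✓
  (1,3) → (φ(1),φ(3)) = (3,5) ∈ E(G2) ✓
  (2,3) → (φ(2),φ(3)) = (2,5) ∈ E(G2) ✓
  (3,4) → (φ(3),φ(4)) = (1,5) ∈ E(G2) ✓
  (3,5) → (φ(3),φ(5)) = (0,5) ∈ E(G2) ✓
  (4,5) → (φ(4),φ(5)) = (0,1) ∈ E(G2) ✓
All 8 edges of G1 map to edges of G2, and |E(G1)| = |E(G2)| = 8, so φ is a bijection on edges as well as vertices. Hence G1 ≅ G2.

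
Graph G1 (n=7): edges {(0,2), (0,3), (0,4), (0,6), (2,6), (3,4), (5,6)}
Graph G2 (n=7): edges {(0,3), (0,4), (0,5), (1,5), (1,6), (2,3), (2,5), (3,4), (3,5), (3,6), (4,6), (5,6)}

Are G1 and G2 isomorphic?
No, not isomorphic

The graphs are NOT isomorphic.

Connected components of G1: 2 component(s) with vertex sets [[1], [0, 2, 3, 4, 5, 6]], sizes [1, 6].
Connected components of G2: 1 component(s) with vertex sets [[0, 1, 2, 3, 4, 5, 6]], sizes [7].
The number of connected components (and the multiset of component sizes) is an isomorphism invariant — an isomorphism maps each component of G1 bijectively onto a component of G2. Since G1 has 2 component(s) and G2 has 1, they cannot be isomorphic.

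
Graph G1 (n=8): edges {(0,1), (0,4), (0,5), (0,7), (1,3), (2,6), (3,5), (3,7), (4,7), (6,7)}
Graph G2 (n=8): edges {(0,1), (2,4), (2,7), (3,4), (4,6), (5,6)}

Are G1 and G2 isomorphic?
No, not isomorphic

The graphs are NOT isomorphic.

Connected components of G1: 1 component(s) with vertex sets [[0, 1, 2, 3, 4, 5, 6, 7]], sizes [8].
Connected components of G2: 2 component(s) with vertex sets [[0, 1], [2, 3, 4, 5, 6, 7]], sizes [2, 6].
The number of connected components (and the multiset of component sizes) is an isomorphism invariant — an isomorphism maps each component of G1 bijectively onto a component of G2. Since G1 has 1 component(s) and G2 has 2, they cannot be isomorphic.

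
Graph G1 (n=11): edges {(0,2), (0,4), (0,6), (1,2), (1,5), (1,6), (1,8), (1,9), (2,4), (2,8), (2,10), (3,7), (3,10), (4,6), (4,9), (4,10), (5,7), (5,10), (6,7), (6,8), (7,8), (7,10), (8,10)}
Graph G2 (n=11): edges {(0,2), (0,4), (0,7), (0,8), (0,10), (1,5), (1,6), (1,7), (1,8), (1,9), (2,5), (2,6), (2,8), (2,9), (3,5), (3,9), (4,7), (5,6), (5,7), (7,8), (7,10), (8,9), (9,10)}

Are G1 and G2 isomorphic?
Yes, isomorphic

The graphs are isomorphic.
One valid mapping φ: V(G1) → V(G2): 0→6, 1→9, 2→1, 3→4, 4→5, 5→10, 6→2, 7→0, 8→8, 9→3, 10→7

Verify φ preserves adjacency — for each edge of G1, its image is an edge of G2:
  (0,2) → (φ(0),φ(2)) = (1,6) ∈ E(G2) ✓
  (0,4) → (φ(0),φ(4)) = (5,6) ∈ E(G2) ✓
  (0,6) → (φ(0),φ(6)) = (2,6) ∈ E(G2) ✓
  (1,2) → (φ(1),φ(2)) = (1,9) ∈ E(G2) ✓
  (1,5) → (φ(1),φ(5)) = (9,10) ∈ E(G2) ✓
  (1,6) → (φ(1),φ(6)) = (2,9) ∈ E(G2) ✓
  (1,8) → (φ(1),φ(8)) = (8,9) ∈ E(G2) ✓
  (1,9) → (φ(1),φ(9)) = (3,9) ∈ E(G2) ✓
  (2,4) → (φ(2),φ(4)) = (1,5) ∈ E(G2) ✓
  (2,8) → (φ(2),φ(8)) = (1,8) ∈ E(G2) ✓
  (2,10) → (φ(2),φ(10)) = (1,7) ∈ E(G2) ✓
  (3,7) → (φ(3),φ(7)) = (0,4) ∈ E(G2) ✓
  (3,10) → (φ(3),φ(10)) = (4,7) ∈ E(G2) ✓
  (4,6) → (φ(4),φ(6)) = (2,5) ∈ E(G2) ✓
  (4,9) → (φ(4),φ(9)) = (3,5) ∈ E(G2) ✓
  (4,10) → (φ(4),φ(10)) = (5,7) ∈ E(G2) ✓
  (5,7) → (φ(5),φ(7)) = (0,10) ∈ E(G2) ✓
  (5,10) → (φ(5),φ(10)) = (7,10) ∈ E(G2) ✓
  (6,7) → (φ(6),φ(7)) = (0,2) ∈ E(G2) ✓
  (6,8) → (φ(6),φ(8)) = (2,8) ∈ E(G2) ✓
  (7,8) → (φ(7),φ(8)) = (0,8) ∈ E(G2) ✓
  (7,10) → (φ(7),φ(10)) = (0,7) ∈ E(G2) ✓
  (8,10) → (φ(8),φ(10)) = (7,8) ∈ E(G2) ✓
All 23 edges of G1 map to edges of G2, and |E(G1)| = |E(G2)| = 23, so φ is a bijection on edges as well as vertices. Hence G1 ≅ G2.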